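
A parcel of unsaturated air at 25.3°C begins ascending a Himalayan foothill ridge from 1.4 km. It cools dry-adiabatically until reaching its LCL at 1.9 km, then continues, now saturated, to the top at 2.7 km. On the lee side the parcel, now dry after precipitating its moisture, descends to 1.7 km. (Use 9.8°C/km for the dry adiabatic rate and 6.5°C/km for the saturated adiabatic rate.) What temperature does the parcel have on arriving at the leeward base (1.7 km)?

1400–1900 m, dry: Δz = 0.5 km ⇒ ΔT = -4.9°C; T = 20.4°C
1900–2700 m, saturated: Δz = 0.8 km ⇒ ΔT = -5.2°C; T = 15.2°C
2700–1700 m, dry descent: Δz = 1 km ⇒ ΔT = +9.8°C; T = 25°C

25°C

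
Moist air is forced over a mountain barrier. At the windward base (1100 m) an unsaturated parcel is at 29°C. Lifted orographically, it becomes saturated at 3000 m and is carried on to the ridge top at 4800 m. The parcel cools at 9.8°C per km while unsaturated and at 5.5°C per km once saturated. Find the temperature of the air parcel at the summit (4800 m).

0.48°C

1100 → 3000 m (dry, 9.8°C/km): ΔT = -9.8 × 1.9 = -18.62°C → T = 10.38°C
3000 → 4800 m (saturated, 5.5°C/km): ΔT = -5.5 × 1.8 = -9.9°C → T = 0.48°C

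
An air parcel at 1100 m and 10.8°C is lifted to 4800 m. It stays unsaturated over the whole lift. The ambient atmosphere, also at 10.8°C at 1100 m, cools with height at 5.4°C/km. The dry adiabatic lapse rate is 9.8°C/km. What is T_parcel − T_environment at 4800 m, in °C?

-16.28°C (parcel cooler than environment)

Parcel:
  1100 → 4800 m (dry, 9.8°C/km): ΔT = -9.8 × 3.7 = -36.26°C → T = -25.46°C
Environment:
  1100 → 4800 m (environment, 5.4°C/km): ΔT = -5.4 × 3.7 = -19.98°C → T = -9.18°C
T_parcel − T_env = -25.46 − (-9.18) = -16.28°C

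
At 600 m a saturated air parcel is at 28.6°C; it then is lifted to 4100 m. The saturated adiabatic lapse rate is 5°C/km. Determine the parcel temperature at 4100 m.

11.1°C

From 600 m to 4100 m (saturated adiabatic): cools by 5 × 3.5 = 17.5°C, giving 11.1°C.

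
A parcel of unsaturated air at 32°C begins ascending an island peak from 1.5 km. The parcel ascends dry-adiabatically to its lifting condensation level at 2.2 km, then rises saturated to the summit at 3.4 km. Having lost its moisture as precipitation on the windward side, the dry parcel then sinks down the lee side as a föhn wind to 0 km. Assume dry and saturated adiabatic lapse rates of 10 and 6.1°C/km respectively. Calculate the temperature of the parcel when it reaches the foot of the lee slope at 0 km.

Dry to 2200 m: -10 × 0.7 km = -7°C, so T = 25°C.
Saturated to 3400 m: -6.1 × 1.2 km = -7.32°C, so T = 17.68°C.
Dry descent to 0 m: +10 × 3.4 km = +34°C, so T = 51.68°C.

51.68°C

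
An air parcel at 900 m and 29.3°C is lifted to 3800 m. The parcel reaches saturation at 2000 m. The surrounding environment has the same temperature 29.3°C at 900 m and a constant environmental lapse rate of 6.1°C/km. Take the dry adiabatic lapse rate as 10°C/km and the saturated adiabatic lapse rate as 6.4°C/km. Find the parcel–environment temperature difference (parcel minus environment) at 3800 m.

Parcel:
  900 → 2000 m (dry, 10°C/km): ΔT = -10 × 1.1 = -11°C → T = 18.3°C
  2000 → 3800 m (saturated, 6.4°C/km): ΔT = -6.4 × 1.8 = -11.52°C → T = 6.78°C
Environment:
  900 → 3800 m (environment, 6.1°C/km): ΔT = -6.1 × 2.9 = -17.69°C → T = 11.61°C
T_parcel − T_env = 6.78 − 11.61 = -4.83°C

-4.83°C (parcel cooler than environment)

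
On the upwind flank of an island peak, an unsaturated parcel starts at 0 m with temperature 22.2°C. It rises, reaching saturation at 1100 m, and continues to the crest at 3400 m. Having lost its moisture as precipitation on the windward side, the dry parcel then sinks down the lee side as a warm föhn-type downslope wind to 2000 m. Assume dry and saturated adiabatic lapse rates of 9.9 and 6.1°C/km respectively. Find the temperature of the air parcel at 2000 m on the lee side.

11.14°C

Dry to 1100 m: -9.9 × 1.1 km = -10.89°C, so T = 11.31°C.
Saturated to 3400 m: -6.1 × 2.3 km = -14.03°C, so T = -2.72°C.
Dry descent to 2000 m: +9.9 × 1.4 km = +13.86°C, so T = 11.14°C.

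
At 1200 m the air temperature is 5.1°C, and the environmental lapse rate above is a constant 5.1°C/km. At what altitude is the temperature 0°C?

2200 m

Height above start = (5.1 − 0) / 5.1 = 1 km
Altitude = 1200 m + 1000 m = 2200 m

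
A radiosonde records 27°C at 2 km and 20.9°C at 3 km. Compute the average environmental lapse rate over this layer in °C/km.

6.1°C/km

Γ = −ΔT/Δz = (27 − 20.9) / (3000 − 2000) m
  = 6.1°C / 1 km = 6.1°C/km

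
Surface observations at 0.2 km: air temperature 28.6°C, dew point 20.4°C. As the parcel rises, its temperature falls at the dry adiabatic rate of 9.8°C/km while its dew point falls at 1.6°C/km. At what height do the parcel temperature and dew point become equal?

T and T_d converge at 9.8 − 1.6 = 8.2°C per km
Height above start = (28.6 − 20.4) / 8.2 = 1 km
LCL altitude = 200 m + 1000 m = 1200 m

1.2 km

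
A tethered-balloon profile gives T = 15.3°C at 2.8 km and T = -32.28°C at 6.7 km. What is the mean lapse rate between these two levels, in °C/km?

12.2°C/km

Γ = −ΔT/Δz = (15.3 − (-32.28)) / (6700 − 2800) m
  = 47.58°C / 3.9 km = 12.2°C/km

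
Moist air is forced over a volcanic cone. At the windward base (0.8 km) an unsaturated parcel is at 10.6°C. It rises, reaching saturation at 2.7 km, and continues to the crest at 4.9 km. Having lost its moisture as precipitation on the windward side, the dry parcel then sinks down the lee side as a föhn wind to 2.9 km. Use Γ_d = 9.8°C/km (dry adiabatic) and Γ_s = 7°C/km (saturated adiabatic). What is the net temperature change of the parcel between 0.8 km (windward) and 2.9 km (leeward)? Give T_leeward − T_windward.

-14.42°C

From 800 m to 2700 m (dry): cools by 9.8 × 1.9 = 18.62°C, giving -8.02°C.
From 2700 m to 4900 m (saturated): cools by 7 × 2.2 = 15.4°C, giving -23.42°C.
From 4900 m to 2900 m (dry descent): warms by 9.8 × 2 = 19.6°C, giving -3.82°C.
Net change vs windward start: -3.82 − 10.6 = -14.42°C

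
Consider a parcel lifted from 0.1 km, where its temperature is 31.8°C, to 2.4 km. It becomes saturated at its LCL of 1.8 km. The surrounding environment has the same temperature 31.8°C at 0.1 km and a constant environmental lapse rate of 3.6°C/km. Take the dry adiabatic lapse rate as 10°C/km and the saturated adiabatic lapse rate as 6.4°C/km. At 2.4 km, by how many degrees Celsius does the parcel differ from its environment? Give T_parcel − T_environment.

Parcel:
  From 100 m to 1800 m (dry): cools by 10 × 1.7 = 17°C, giving 14.8°C.
  From 1800 m to 2400 m (saturated): cools by 6.4 × 0.6 = 3.84°C, giving 10.96°C.
Environment:
  From 100 m to 2400 m (environment): cools by 3.6 × 2.3 = 8.28°C, giving 23.52°C.
T_parcel − T_env = 10.96 − 23.52 = -12.56°C

-12.56°C (parcel cooler than environment)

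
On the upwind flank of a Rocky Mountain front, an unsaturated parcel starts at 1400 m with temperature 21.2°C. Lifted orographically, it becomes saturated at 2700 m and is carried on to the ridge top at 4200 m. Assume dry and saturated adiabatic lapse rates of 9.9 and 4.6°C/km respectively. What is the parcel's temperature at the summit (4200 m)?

From 1400 m to 2700 m (dry): cools by 9.9 × 1.3 = 12.87°C, giving 8.33°C.
From 2700 m to 4200 m (saturated): cools by 4.6 × 1.5 = 6.9°C, giving 1.43°C.

1.43°C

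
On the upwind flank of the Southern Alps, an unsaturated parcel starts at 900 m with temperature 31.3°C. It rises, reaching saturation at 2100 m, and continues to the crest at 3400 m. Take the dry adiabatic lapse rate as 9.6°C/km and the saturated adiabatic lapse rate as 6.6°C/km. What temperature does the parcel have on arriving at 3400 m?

11.2°C

Dry to 2100 m: -9.6 × 1.2 km = -11.52°C, so T = 19.78°C.
Saturated to 3400 m: -6.6 × 1.3 km = -8.58°C, so T = 11.2°C.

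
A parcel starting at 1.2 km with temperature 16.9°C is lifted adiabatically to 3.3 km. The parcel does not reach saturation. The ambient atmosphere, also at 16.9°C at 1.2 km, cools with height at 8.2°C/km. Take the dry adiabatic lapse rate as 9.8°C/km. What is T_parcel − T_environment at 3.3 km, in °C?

Parcel:
  From 1200 m to 3300 m (dry): cools by 9.8 × 2.1 = 20.58°C, giving -3.68°C.
Environment:
  From 1200 m to 3300 m (environment): cools by 8.2 × 2.1 = 17.22°C, giving -0.32°C.
T_parcel − T_env = -3.68 − (-0.32) = -3.36°C

-3.36°C (parcel cooler than environment)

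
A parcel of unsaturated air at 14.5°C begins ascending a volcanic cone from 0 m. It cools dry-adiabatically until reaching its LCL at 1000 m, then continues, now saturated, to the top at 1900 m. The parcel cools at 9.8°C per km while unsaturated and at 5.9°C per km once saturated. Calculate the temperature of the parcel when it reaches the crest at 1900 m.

-0.61°C

From 0 m to 1000 m (dry): cools by 9.8 × 1 = 9.8°C, giving 4.7°C.
From 1000 m to 1900 m (saturated): cools by 5.9 × 0.9 = 5.31°C, giving -0.61°C.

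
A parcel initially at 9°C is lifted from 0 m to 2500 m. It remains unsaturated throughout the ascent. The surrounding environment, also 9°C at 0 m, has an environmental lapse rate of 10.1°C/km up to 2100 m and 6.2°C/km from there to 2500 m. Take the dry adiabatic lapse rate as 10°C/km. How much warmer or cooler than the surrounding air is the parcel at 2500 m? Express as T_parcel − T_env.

Parcel:
  From 0 m to 2500 m (dry): cools by 10 × 2.5 = 25°C, giving -16°C.
Environment:
  From 0 m to 2100 m (environment, lower layer): cools by 10.1 × 2.1 = 21.21°C, giving -12.21°C.
  From 2100 m to 2500 m (environment, upper layer): cools by 6.2 × 0.4 = 2.48°C, giving -14.69°C.
T_parcel − T_env = -16 − (-14.69) = -1.31°C

-1.31°C (parcel cooler than environment)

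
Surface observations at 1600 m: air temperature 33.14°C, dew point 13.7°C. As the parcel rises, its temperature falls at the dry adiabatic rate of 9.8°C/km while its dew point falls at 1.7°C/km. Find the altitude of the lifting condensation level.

T and T_d converge at 9.8 − 1.7 = 8.1°C per km
Height above start = (33.14 − 13.7) / 8.1 = 2.4 km
LCL altitude = 1600 m + 2400 m = 4000 m

4000 m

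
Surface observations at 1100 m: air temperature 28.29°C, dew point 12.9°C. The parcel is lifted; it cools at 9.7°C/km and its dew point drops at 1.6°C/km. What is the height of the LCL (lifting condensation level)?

3000 m

T and T_d converge at 9.7 − 1.6 = 8.1°C per km
Height above start = (28.29 − 12.9) / 8.1 = 1.9 km
LCL altitude = 1100 m + 1900 m = 3000 m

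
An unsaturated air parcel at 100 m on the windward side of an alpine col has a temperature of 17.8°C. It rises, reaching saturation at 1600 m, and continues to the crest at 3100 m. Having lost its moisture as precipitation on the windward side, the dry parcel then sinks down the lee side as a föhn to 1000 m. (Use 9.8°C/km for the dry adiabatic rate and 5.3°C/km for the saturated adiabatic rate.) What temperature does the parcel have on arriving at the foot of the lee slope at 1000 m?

From 100 m to 1600 m (dry): cools by 9.8 × 1.5 = 14.7°C, giving 3.1°C.
From 1600 m to 3100 m (saturated): cools by 5.3 × 1.5 = 7.95°C, giving -4.85°C.
From 3100 m to 1000 m (dry descent): warms by 9.8 × 2.1 = 20.58°C, giving 15.73°C.

15.73°C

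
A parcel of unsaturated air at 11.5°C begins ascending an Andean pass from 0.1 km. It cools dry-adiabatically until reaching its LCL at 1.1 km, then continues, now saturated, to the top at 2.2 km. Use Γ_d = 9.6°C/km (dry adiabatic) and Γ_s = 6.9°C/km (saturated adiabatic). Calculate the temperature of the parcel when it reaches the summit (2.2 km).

-5.69°C

100 → 1100 m (dry, 9.6°C/km): ΔT = -9.6 × 1 = -9.6°C → T = 1.9°C
1100 → 2200 m (saturated, 6.9°C/km): ΔT = -6.9 × 1.1 = -7.59°C → T = -5.69°C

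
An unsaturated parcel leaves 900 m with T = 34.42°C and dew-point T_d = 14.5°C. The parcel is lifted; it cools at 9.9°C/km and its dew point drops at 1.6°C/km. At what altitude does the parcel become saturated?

T and T_d converge at 9.9 − 1.6 = 8.3°C per km
Height above start = (34.42 − 14.5) / 8.3 = 2.4 km
LCL altitude = 900 m + 2400 m = 3300 m

3300 m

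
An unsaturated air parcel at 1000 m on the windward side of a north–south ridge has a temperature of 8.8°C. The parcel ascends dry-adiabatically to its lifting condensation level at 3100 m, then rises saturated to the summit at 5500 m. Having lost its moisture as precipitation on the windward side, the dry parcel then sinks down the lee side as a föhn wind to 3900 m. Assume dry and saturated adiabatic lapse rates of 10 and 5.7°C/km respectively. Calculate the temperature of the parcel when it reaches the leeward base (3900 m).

-9.88°C

Dry to 3100 m: -10 × 2.1 km = -21°C, so T = -12.2°C.
Saturated to 5500 m: -5.7 × 2.4 km = -13.68°C, so T = -25.88°C.
Dry descent to 3900 m: +10 × 1.6 km = +16°C, so T = -9.88°C.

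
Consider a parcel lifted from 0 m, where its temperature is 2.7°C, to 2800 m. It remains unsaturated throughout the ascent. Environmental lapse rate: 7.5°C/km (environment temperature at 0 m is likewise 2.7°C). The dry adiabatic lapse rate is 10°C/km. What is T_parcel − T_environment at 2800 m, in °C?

Parcel:
  0–2800 m, dry: Δz = 2.8 km ⇒ ΔT = -28°C; T = -25.3°C
Environment:
  0–2800 m, environment: Δz = 2.8 km ⇒ ΔT = -21°C; T = -18.3°C
T_parcel − T_env = -25.3 − (-18.3) = -7°C

-7°C (parcel cooler than environment)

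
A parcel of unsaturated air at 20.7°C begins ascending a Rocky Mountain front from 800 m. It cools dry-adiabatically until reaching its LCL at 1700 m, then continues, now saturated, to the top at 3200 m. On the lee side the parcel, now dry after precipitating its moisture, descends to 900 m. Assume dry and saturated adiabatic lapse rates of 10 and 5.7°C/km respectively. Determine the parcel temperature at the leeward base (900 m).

From 800 m to 1700 m (dry): cools by 10 × 0.9 = 9°C, giving 11.7°C.
From 1700 m to 3200 m (saturated): cools by 5.7 × 1.5 = 8.55°C, giving 3.15°C.
From 3200 m to 900 m (dry descent): warms by 10 × 2.3 = 23°C, giving 26.15°C.

26.15°C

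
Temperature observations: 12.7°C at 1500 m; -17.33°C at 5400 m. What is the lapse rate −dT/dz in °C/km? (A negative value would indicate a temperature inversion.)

7.7°C/km

Γ = −ΔT/Δz = (12.7 − (-17.33)) / (5400 − 1500) m
  = 30.03°C / 3.9 km = 7.7°C/km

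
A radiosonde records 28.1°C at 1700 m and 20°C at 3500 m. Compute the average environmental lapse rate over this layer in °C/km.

Γ = −ΔT/Δz = (28.1 − 20) / (3500 − 1700) m
  = 8.1°C / 1.8 km = 4.5°C/km

4.5°C/km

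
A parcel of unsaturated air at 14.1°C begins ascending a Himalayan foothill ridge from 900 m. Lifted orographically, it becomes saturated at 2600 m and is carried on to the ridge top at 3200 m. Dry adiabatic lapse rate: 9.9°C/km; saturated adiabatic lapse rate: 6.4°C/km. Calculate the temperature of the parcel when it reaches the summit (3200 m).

Dry to 2600 m: -9.9 × 1.7 km = -16.83°C, so T = -2.73°C.
Saturated to 3200 m: -6.4 × 0.6 km = -3.84°C, so T = -6.57°C.

-6.57°C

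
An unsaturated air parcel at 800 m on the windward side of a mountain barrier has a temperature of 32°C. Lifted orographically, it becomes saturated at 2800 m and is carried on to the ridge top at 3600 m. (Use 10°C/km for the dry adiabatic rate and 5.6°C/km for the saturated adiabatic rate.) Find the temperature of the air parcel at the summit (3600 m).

Dry to 2800 m: -10 × 2 km = -20°C, so T = 12°C.
Saturated to 3600 m: -5.6 × 0.8 km = -4.48°C, so T = 7.52°C.

7.52°C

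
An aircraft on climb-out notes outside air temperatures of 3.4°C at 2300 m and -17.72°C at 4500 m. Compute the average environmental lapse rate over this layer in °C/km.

Γ = −ΔT/Δz = (3.4 − (-17.72)) / (4500 − 2300) m
  = 21.12°C / 2.2 km = 9.6°C/km

9.6°C/km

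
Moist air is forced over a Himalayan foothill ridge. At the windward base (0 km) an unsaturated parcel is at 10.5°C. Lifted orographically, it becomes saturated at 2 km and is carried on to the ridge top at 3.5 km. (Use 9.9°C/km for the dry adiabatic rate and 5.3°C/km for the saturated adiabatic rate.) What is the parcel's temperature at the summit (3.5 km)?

Dry to 2000 m: -9.9 × 2 km = -19.8°C, so T = -9.3°C.
Saturated to 3500 m: -5.3 × 1.5 km = -7.95°C, so T = -17.25°C.

-17.25°C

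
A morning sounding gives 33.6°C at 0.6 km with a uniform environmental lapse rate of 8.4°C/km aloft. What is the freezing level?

Height above start = (33.6 − 0) / 8.4 = 4 km
Altitude = 600 m + 4000 m = 4600 m

4.6 km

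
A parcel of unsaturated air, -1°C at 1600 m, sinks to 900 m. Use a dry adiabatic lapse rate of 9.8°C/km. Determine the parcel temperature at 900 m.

5.86°C

1600 → 900 m (dry adiabatic, 9.8°C/km): ΔT = +9.8 × 0.7 = +6.86°C → T = 5.86°C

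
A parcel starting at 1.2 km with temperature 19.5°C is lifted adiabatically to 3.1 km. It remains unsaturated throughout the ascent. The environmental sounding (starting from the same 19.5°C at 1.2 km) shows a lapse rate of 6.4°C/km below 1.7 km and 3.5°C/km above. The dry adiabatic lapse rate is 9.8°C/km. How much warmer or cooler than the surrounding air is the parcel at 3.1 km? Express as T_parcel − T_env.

Parcel:
  Dry to 3100 m: -9.8 × 1.9 km = -18.62°C, so T = 0.88°C.
Environment:
  Environment, lower layer to 1700 m: -6.4 × 0.5 km = -3.2°C, so T = 16.3°C.
  Environment, upper layer to 3100 m: -3.5 × 1.4 km = -4.9°C, so T = 11.4°C.
T_parcel − T_env = 0.88 − 11.4 = -10.52°C

-10.52°C (parcel cooler than environment)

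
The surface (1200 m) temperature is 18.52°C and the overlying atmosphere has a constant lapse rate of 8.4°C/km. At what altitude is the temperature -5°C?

Height above start = (18.52 − (-5)) / 8.4 = 2.8 km
Altitude = 1200 m + 2800 m = 4000 m

4000 m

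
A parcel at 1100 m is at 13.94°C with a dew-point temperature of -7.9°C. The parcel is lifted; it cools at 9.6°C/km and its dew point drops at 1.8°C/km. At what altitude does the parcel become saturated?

T and T_d converge at 9.6 − 1.8 = 7.8°C per km
Height above start = (13.94 − (-7.9)) / 7.8 = 2.8 km
LCL altitude = 1100 m + 2800 m = 3900 m

3900 m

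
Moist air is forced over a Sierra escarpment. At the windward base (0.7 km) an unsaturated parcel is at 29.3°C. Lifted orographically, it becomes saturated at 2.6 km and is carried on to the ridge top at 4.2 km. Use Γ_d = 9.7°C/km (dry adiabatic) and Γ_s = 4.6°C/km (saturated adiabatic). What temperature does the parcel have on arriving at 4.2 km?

From 700 m to 2600 m (dry): cools by 9.7 × 1.9 = 18.43°C, giving 10.87°C.
From 2600 m to 4200 m (saturated): cools by 4.6 × 1.6 = 7.36°C, giving 3.51°C.

3.51°C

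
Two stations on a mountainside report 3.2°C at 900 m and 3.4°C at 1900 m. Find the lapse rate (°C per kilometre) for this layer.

-0.2°C/km

Γ = −ΔT/Δz = (3.2 − 3.4) / (1900 − 900) m
  = -0.2°C / 1 km = -0.2°C/km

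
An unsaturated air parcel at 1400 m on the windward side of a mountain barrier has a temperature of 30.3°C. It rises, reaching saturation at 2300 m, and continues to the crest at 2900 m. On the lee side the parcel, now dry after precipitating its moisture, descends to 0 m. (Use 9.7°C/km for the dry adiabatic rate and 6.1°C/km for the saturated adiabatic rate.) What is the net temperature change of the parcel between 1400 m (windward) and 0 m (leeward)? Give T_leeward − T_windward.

+15.74°C

1400 → 2300 m (dry, 9.7°C/km): ΔT = -9.7 × 0.9 = -8.73°C → T = 21.57°C
2300 → 2900 m (saturated, 6.1°C/km): ΔT = -6.1 × 0.6 = -3.66°C → T = 17.91°C
2900 → 0 m (dry descent, 9.7°C/km): ΔT = +9.7 × 2.9 = +28.13°C → T = 46.04°C
Net change vs windward start: 46.04 − 30.3 = +15.74°C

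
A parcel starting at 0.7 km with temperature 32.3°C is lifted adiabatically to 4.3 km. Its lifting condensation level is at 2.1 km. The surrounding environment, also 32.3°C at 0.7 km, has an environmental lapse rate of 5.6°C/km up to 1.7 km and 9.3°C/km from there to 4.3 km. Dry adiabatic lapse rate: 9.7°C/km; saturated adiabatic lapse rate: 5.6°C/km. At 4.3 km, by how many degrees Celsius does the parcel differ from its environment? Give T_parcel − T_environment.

+3.88°C (parcel warmer than environment)

Parcel:
  700 → 2100 m (dry, 9.7°C/km): ΔT = -9.7 × 1.4 = -13.58°C → T = 18.72°C
  2100 → 4300 m (saturated, 5.6°C/km): ΔT = -5.6 × 2.2 = -12.32°C → T = 6.4°C
Environment:
  700 → 1700 m (environment, lower layer, 5.6°C/km): ΔT = -5.6 × 1 = -5.6°C → T = 26.7°C
  1700 → 4300 m (environment, upper layer, 9.3°C/km): ΔT = -9.3 × 2.6 = -24.18°C → T = 2.52°C
T_parcel − T_env = 6.4 − 2.52 = +3.88°C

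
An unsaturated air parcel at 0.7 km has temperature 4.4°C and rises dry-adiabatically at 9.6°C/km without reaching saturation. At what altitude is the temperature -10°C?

2.2 km

Height above start = (4.4 − (-10)) / 9.6 = 1.5 km
Altitude = 700 m + 1500 m = 2200 m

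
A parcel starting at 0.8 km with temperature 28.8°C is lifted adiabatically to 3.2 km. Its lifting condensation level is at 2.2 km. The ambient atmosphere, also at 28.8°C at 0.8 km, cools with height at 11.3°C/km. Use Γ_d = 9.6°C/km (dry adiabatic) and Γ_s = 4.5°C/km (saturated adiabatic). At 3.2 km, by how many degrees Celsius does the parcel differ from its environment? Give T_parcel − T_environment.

Parcel:
  800 → 2200 m (dry, 9.6°C/km): ΔT = -9.6 × 1.4 = -13.44°C → T = 15.36°C
  2200 → 3200 m (saturated, 4.5°C/km): ΔT = -4.5 × 1 = -4.5°C → T = 10.86°C
Environment:
  800 → 3200 m (environment, 11.3°C/km): ΔT = -11.3 × 2.4 = -27.12°C → T = 1.68°C
T_parcel − T_env = 10.86 − 1.68 = +9.18°C

+9.18°C (parcel warmer than environment)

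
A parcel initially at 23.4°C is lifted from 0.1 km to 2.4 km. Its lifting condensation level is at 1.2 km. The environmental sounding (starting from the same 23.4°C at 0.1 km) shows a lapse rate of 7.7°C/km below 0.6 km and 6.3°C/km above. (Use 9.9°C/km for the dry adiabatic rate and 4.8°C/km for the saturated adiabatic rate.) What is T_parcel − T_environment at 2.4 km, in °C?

-1.46°C (parcel cooler than environment)

Parcel:
  100 → 1200 m (dry, 9.9°C/km): ΔT = -9.9 × 1.1 = -10.89°C → T = 12.51°C
  1200 → 2400 m (saturated, 4.8°C/km): ΔT = -4.8 × 1.2 = -5.76°C → T = 6.75°C
Environment:
  100 → 600 m (environment, lower layer, 7.7°C/km): ΔT = -7.7 × 0.5 = -3.85°C → T = 19.55°C
  600 → 2400 m (environment, upper layer, 6.3°C/km): ΔT = -6.3 × 1.8 = -11.34°C → T = 8.21°C
T_parcel − T_env = 6.75 − 8.21 = -1.46°C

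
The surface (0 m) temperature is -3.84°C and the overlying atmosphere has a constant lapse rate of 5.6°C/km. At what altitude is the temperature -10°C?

Height above start = (-3.84 − (-10)) / 5.6 = 1.1 km
Altitude = 0 m + 1100 m = 1100 m

1100 m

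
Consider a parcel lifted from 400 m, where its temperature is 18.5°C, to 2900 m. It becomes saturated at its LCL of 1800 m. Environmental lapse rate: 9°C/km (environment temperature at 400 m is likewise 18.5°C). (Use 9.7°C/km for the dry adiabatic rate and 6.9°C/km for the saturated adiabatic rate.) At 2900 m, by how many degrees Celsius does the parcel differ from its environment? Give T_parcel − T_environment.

+1.33°C (parcel warmer than environment)

Parcel:
  From 400 m to 1800 m (dry): cools by 9.7 × 1.4 = 13.58°C, giving 4.92°C.
  From 1800 m to 2900 m (saturated): cools by 6.9 × 1.1 = 7.59°C, giving -2.67°C.
Environment:
  From 400 m to 2900 m (environment): cools by 9 × 2.5 = 22.5°C, giving -4°C.
T_parcel − T_env = -2.67 − (-4) = +1.33°C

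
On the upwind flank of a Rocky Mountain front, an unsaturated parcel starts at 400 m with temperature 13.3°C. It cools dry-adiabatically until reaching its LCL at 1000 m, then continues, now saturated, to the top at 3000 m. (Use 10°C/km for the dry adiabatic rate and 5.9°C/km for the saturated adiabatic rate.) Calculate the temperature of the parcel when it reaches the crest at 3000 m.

-4.5°C

400–1000 m, dry: Δz = 0.6 km ⇒ ΔT = -6°C; T = 7.3°C
1000–3000 m, saturated: Δz = 2 km ⇒ ΔT = -11.8°C; T = -4.5°C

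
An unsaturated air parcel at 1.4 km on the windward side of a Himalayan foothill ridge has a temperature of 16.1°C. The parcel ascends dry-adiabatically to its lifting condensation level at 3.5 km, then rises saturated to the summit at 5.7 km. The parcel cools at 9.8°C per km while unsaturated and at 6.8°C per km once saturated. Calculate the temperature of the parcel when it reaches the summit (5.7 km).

-19.44°C

Dry to 3500 m: -9.8 × 2.1 km = -20.58°C, so T = -4.48°C.
Saturated to 5700 m: -6.8 × 2.2 km = -14.96°C, so T = -19.44°C.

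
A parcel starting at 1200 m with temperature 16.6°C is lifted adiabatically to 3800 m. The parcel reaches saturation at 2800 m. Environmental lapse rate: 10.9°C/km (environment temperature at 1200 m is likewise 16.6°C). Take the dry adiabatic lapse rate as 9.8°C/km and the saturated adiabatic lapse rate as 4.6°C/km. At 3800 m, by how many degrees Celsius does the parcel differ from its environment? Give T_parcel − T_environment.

+8.06°C (parcel warmer than environment)

Parcel:
  1200–2800 m, dry: Δz = 1.6 km ⇒ ΔT = -15.68°C; T = 0.92°C
  2800–3800 m, saturated: Δz = 1 km ⇒ ΔT = -4.6°C; T = -3.68°C
Environment:
  1200–3800 m, environment: Δz = 2.6 km ⇒ ΔT = -28.34°C; T = -11.74°C
T_parcel − T_env = -3.68 − (-11.74) = +8.06°C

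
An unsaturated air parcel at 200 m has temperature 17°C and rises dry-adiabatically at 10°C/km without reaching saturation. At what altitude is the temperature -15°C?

Height above start = (17 − (-15)) / 10 = 3.2 km
Altitude = 200 m + 3200 m = 3400 m

3400 m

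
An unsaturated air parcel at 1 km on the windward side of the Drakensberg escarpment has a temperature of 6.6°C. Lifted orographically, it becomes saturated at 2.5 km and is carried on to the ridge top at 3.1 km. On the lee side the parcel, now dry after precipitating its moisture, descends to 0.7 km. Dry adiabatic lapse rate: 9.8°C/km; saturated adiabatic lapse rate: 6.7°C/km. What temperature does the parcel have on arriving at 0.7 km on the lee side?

11.4°C

1000–2500 m, dry: Δz = 1.5 km ⇒ ΔT = -14.7°C; T = -8.1°C
2500–3100 m, saturated: Δz = 0.6 km ⇒ ΔT = -4.02°C; T = -12.12°C
3100–700 m, dry descent: Δz = 2.4 km ⇒ ΔT = +23.52°C; T = 11.4°C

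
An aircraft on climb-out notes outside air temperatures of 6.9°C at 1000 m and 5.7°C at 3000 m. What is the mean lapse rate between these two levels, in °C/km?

0.6°C/km

Γ = −ΔT/Δz = (6.9 − 5.7) / (3000 − 1000) m
  = 1.2°C / 2 km = 0.6°C/km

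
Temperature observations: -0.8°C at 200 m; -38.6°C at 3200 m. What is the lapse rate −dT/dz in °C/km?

Γ = −ΔT/Δz = (-0.8 − (-38.6)) / (3200 − 200) m
  = 37.8°C / 3 km = 12.6°C/km

12.6°C/km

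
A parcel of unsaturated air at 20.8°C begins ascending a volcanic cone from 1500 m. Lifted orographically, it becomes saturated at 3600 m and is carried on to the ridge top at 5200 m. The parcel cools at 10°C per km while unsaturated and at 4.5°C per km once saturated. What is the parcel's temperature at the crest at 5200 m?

-7.4°C

Dry to 3600 m: -10 × 2.1 km = -21°C, so T = -0.2°C.
Saturated to 5200 m: -4.5 × 1.6 km = -7.2°C, so T = -7.4°C.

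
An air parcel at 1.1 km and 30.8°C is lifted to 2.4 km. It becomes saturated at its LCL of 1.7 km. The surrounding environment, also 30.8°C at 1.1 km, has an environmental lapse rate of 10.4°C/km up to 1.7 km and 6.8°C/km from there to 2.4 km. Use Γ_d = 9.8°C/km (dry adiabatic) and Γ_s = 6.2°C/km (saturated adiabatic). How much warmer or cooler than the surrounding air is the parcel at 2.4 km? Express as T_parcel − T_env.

+0.78°C (parcel warmer than environment)

Parcel:
  1100 → 1700 m (dry, 9.8°C/km): ΔT = -9.8 × 0.6 = -5.88°C → T = 24.92°C
  1700 → 2400 m (saturated, 6.2°C/km): ΔT = -6.2 × 0.7 = -4.34°C → T = 20.58°C
Environment:
  1100 → 1700 m (environment, lower layer, 10.4°C/km): ΔT = -10.4 × 0.6 = -6.24°C → T = 24.56°C
  1700 → 2400 m (environment, upper layer, 6.8°C/km): ΔT = -6.8 × 0.7 = -4.76°C → T = 19.8°C
T_parcel − T_env = 20.58 − 19.8 = +0.78°C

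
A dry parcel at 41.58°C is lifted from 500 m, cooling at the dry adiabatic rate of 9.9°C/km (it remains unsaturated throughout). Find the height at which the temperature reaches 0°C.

4700 m

Height above start = (41.58 − 0) / 9.9 = 4.2 km
Altitude = 500 m + 4200 m = 4700 m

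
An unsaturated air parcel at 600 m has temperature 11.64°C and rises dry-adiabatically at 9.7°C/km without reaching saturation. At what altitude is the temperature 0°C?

1800 m

Height above start = (11.64 − 0) / 9.7 = 1.2 km
Altitude = 600 m + 1200 m = 1800 m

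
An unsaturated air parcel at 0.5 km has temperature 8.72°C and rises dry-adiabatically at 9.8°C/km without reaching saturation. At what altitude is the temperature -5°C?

Height above start = (8.72 − (-5)) / 9.8 = 1.4 km
Altitude = 500 m + 1400 m = 1900 m

1.9 km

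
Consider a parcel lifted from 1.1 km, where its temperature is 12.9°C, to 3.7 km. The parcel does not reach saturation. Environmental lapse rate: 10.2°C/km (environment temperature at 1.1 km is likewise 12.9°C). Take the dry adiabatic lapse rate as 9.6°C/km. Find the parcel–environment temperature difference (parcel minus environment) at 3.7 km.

Parcel:
  From 1100 m to 3700 m (dry): cools by 9.6 × 2.6 = 24.96°C, giving -12.06°C.
Environment:
  From 1100 m to 3700 m (environment): cools by 10.2 × 2.6 = 26.52°C, giving -13.62°C.
T_parcel − T_env = -12.06 − (-13.62) = +1.56°C

+1.56°C (parcel warmer than environment)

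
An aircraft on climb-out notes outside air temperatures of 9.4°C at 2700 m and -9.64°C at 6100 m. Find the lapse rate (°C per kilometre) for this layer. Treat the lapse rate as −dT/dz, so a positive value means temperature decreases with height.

Γ = −ΔT/Δz = (9.4 − (-9.64)) / (6100 − 2700) m
  = 19.04°C / 3.4 km = 5.6°C/km

5.6°C/km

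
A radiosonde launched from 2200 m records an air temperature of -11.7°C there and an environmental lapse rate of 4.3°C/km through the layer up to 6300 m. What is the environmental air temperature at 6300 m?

From 2200 m to 6300 m (environmental): cools by 4.3 × 4.1 = 17.63°C, giving -29.33°C.

-29.33°C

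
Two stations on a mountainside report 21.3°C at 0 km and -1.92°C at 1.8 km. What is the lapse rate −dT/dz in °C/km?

Γ = −ΔT/Δz = (21.3 − (-1.92)) / (1800 − 0) m
  = 23.22°C / 1.8 km = 12.9°C/km

12.9°C/km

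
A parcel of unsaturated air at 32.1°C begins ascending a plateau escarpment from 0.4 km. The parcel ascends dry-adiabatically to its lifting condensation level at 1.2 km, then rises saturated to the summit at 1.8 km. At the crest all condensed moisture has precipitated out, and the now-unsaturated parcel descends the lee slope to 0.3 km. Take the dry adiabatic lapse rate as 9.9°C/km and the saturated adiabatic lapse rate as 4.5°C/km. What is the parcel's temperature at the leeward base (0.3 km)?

36.33°C

From 400 m to 1200 m (dry): cools by 9.9 × 0.8 = 7.92°C, giving 24.18°C.
From 1200 m to 1800 m (saturated): cools by 4.5 × 0.6 = 2.7°C, giving 21.48°C.
From 1800 m to 300 m (dry descent): warms by 9.9 × 1.5 = 14.85°C, giving 36.33°C.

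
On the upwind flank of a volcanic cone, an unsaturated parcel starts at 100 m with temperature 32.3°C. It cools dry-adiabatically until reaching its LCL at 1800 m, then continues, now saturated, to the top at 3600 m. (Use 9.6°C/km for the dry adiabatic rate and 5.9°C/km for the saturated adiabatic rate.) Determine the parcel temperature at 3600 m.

100 → 1800 m (dry, 9.6°C/km): ΔT = -9.6 × 1.7 = -16.32°C → T = 15.98°C
1800 → 3600 m (saturated, 5.9°C/km): ΔT = -5.9 × 1.8 = -10.62°C → T = 5.36°C

5.36°C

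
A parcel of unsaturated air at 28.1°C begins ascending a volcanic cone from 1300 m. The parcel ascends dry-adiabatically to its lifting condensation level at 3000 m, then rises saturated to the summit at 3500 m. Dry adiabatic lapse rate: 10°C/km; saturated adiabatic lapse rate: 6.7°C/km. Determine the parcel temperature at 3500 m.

7.75°C

1300 → 3000 m (dry, 10°C/km): ΔT = -10 × 1.7 = -17°C → T = 11.1°C
3000 → 3500 m (saturated, 6.7°C/km): ΔT = -6.7 × 0.5 = -3.35°C → T = 7.75°C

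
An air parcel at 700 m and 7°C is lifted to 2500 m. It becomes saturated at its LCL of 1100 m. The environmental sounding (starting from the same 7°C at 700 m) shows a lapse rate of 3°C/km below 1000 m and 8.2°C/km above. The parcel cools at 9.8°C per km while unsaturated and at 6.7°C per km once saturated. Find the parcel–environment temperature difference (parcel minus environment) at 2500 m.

Parcel:
  Dry to 1100 m: -9.8 × 0.4 km = -3.92°C, so T = 3.08°C.
  Saturated to 2500 m: -6.7 × 1.4 km = -9.38°C, so T = -6.3°C.
Environment:
  Environment, lower layer to 1000 m: -3 × 0.3 km = -0.9°C, so T = 6.1°C.
  Environment, upper layer to 2500 m: -8.2 × 1.5 km = -12.3°C, so T = -6.2°C.
T_parcel − T_env = -6.3 − (-6.2) = -0.1°C

-0.1°C (parcel cooler than environment)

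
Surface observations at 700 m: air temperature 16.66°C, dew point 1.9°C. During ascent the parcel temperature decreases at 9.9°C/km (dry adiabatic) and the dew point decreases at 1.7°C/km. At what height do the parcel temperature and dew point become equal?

2500 m

T and T_d converge at 9.9 − 1.7 = 8.2°C per km
Height above start = (16.66 − 1.9) / 8.2 = 1.8 km
LCL altitude = 700 m + 1800 m = 2500 m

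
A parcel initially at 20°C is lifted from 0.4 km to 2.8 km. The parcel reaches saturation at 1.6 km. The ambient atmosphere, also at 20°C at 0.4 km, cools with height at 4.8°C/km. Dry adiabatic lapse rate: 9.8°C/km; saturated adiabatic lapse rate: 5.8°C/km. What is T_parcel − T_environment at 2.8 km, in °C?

Parcel:
  400–1600 m, dry: Δz = 1.2 km ⇒ ΔT = -11.76°C; T = 8.24°C
  1600–2800 m, saturated: Δz = 1.2 km ⇒ ΔT = -6.96°C; T = 1.28°C
Environment:
  400–2800 m, environment: Δz = 2.4 km ⇒ ΔT = -11.52°C; T = 8.48°C
T_parcel − T_env = 1.28 − 8.48 = -7.2°C

-7.2°C (parcel cooler than environment)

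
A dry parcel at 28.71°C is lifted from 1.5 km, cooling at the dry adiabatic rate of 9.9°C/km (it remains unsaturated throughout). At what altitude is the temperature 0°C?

Height above start = (28.71 − 0) / 9.9 = 2.9 km
Altitude = 1500 m + 2900 m = 4400 m

4.4 km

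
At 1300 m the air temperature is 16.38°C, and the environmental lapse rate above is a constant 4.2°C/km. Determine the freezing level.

Height above start = (16.38 − 0) / 4.2 = 3.9 km
Altitude = 1300 m + 3900 m = 5200 m

5200 m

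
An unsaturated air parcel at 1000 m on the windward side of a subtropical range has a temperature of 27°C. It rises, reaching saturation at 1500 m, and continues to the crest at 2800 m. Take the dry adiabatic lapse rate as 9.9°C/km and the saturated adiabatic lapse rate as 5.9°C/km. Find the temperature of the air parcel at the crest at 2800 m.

14.38°C

1000–1500 m, dry: Δz = 0.5 km ⇒ ΔT = -4.95°C; T = 22.05°C
1500–2800 m, saturated: Δz = 1.3 km ⇒ ΔT = -7.67°C; T = 14.38°C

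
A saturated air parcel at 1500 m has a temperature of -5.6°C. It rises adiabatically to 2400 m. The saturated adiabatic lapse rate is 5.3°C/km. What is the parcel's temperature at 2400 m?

Saturated adiabatic to 2400 m: -5.3 × 0.9 km = -4.77°C, so T = -10.37°C.

-10.37°C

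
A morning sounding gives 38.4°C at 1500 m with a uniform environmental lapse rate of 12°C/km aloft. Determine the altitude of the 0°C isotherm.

4700 m

Height above start = (38.4 − 0) / 12 = 3.2 km
Altitude = 1500 m + 3200 m = 4700 m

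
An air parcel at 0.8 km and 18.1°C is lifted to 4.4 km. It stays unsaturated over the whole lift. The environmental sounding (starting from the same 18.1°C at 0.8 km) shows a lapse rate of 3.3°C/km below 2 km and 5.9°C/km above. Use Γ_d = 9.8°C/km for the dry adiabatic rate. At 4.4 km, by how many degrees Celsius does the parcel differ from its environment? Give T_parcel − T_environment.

-17.16°C (parcel cooler than environment)

Parcel:
  Dry to 4400 m: -9.8 × 3.6 km = -35.28°C, so T = -17.18°C.
Environment:
  Environment, lower layer to 2000 m: -3.3 × 1.2 km = -3.96°C, so T = 14.14°C.
  Environment, upper layer to 4400 m: -5.9 × 2.4 km = -14.16°C, so T = -0.02°C.
T_parcel − T_env = -17.18 − (-0.02) = -17.16°C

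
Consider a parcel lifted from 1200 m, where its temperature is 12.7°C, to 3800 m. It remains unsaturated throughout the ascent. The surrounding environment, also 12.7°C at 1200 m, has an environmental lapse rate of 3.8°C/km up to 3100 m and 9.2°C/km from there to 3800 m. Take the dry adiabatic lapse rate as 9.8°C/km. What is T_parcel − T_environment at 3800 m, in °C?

Parcel:
  1200–3800 m, dry: Δz = 2.6 km ⇒ ΔT = -25.48°C; T = -12.78°C
Environment:
  1200–3100 m, environment, lower layer: Δz = 1.9 km ⇒ ΔT = -7.22°C; T = 5.48°C
  3100–3800 m, environment, upper layer: Δz = 0.7 km ⇒ ΔT = -6.44°C; T = -0.96°C
T_parcel − T_env = -12.78 − (-0.96) = -11.82°C

-11.82°C (parcel cooler than environment)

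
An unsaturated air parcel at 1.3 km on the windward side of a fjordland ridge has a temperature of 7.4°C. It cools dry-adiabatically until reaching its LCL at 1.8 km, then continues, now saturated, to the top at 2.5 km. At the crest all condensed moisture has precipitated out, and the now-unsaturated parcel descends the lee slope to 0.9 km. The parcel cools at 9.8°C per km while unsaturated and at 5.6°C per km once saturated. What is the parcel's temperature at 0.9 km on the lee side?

14.26°C

1300–1800 m, dry: Δz = 0.5 km ⇒ ΔT = -4.9°C; T = 2.5°C
1800–2500 m, saturated: Δz = 0.7 km ⇒ ΔT = -3.92°C; T = -1.42°C
2500–900 m, dry descent: Δz = 1.6 km ⇒ ΔT = +15.68°C; T = 14.26°C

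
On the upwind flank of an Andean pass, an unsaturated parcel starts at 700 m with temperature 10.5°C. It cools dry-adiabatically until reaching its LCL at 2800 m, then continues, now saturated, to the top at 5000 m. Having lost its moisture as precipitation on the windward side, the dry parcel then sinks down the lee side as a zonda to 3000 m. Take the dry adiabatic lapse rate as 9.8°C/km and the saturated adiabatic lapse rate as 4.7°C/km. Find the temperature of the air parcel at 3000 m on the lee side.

From 700 m to 2800 m (dry): cools by 9.8 × 2.1 = 20.58°C, giving -10.08°C.
From 2800 m to 5000 m (saturated): cools by 4.7 × 2.2 = 10.34°C, giving -20.42°C.
From 5000 m to 3000 m (dry descent): warms by 9.8 × 2 = 19.6°C, giving -0.82°C.

-0.82°C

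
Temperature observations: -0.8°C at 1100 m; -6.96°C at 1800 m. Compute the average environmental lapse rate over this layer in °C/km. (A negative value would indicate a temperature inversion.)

Γ = −ΔT/Δz = (-0.8 − (-6.96)) / (1800 − 1100) m
  = 6.16°C / 0.7 km = 8.8°C/km

8.8°C/km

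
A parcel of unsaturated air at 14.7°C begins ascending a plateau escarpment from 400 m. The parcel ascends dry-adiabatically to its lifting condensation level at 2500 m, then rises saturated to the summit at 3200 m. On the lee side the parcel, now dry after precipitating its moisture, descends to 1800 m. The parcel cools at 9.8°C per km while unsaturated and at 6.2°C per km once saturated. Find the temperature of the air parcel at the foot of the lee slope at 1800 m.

From 400 m to 2500 m (dry): cools by 9.8 × 2.1 = 20.58°C, giving -5.88°C.
From 2500 m to 3200 m (saturated): cools by 6.2 × 0.7 = 4.34°C, giving -10.22°C.
From 3200 m to 1800 m (dry descent): warms by 9.8 × 1.4 = 13.72°C, giving 3.5°C.

3.5°C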